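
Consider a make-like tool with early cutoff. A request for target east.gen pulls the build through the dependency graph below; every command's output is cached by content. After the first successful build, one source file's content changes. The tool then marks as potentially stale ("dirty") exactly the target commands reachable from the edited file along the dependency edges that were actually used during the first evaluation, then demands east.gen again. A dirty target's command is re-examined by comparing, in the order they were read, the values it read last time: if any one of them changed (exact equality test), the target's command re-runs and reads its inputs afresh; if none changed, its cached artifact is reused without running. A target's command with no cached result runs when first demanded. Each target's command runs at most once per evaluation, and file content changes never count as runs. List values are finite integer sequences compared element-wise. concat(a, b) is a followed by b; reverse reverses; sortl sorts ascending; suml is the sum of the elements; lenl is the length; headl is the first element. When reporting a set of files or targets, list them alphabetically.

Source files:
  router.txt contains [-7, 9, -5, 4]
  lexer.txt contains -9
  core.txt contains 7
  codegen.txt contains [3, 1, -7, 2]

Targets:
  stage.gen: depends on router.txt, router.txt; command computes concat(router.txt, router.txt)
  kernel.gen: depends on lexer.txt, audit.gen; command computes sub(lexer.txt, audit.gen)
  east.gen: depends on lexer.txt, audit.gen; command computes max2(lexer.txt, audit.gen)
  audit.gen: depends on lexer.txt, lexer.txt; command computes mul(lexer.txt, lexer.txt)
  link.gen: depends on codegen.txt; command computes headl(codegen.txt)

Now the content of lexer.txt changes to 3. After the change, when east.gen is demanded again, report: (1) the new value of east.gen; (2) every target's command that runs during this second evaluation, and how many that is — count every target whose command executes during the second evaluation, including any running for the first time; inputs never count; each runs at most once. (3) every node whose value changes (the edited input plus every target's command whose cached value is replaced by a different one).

Demanding east.gen again yields 9.
2 target commands run: audit.gen, east.gen.
The nodes whose values change: audit.gen, east.gen, lexer.txt.

First demand of the output computes:
  audit.gen = mul(-9, -9) = 81
  east.gen = max2(-9, 81) = 81

After the edit, cleaning proceeds:
  audit.gen: a read changed (lexer.txt -9->3; lexer.txt -9->3) — executes, giving 9.
  east.gen: a read changed (lexer.txt -9->3; audit.gen 81->9) — executes, giving 9.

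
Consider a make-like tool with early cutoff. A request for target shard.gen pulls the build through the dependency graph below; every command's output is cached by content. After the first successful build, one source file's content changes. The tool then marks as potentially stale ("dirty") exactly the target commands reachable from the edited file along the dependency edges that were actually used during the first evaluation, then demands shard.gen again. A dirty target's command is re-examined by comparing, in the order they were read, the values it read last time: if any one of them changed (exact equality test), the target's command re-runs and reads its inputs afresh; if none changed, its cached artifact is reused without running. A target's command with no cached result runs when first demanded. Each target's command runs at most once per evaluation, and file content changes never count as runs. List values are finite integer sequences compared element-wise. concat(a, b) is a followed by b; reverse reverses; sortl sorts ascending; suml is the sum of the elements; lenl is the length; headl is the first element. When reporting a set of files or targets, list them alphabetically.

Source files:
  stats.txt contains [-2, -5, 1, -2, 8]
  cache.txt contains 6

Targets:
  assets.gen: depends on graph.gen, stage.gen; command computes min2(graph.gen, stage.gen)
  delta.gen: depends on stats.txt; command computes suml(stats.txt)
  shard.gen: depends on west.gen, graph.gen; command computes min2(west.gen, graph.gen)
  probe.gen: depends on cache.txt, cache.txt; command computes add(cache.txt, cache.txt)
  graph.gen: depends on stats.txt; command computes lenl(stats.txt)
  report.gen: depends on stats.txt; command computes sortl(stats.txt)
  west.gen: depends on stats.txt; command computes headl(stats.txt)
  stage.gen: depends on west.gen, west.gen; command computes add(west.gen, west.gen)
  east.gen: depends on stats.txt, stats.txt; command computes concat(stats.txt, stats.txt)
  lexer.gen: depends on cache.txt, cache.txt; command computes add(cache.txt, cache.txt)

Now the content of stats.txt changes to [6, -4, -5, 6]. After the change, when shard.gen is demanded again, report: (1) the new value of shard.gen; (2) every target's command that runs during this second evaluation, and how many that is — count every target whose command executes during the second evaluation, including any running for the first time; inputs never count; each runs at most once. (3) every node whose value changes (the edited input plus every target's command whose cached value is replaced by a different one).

First demand of the output computes:
  graph.gen = lenl([-2, -5, 1, -2, 8]) = 5
  west.gen = headl([-2, -5, 1, -2, 8]) = -2
  shard.gen = min2(-2, 5) = -2

After the edit, cleaning proceeds:
  graph.gen: a read changed (stats.txt [-2, -5, 1, -2, 8]->[6, -4, -5, 6]) — executes, giving 4.
  west.gen: a read changed (stats.txt [-2, -5, 1, -2, 8]->[6, -4, -5, 6]) — executes, giving 6.
  shard.gen: a read changed (west.gen -2->6; graph.gen 5->4) — executes, giving 4.

Demanding shard.gen again yields 4.
3 target commands run: graph.gen, shard.gen, west.gen.
The nodes whose values change: graph.gen, shard.gen, stats.txt, west.gen.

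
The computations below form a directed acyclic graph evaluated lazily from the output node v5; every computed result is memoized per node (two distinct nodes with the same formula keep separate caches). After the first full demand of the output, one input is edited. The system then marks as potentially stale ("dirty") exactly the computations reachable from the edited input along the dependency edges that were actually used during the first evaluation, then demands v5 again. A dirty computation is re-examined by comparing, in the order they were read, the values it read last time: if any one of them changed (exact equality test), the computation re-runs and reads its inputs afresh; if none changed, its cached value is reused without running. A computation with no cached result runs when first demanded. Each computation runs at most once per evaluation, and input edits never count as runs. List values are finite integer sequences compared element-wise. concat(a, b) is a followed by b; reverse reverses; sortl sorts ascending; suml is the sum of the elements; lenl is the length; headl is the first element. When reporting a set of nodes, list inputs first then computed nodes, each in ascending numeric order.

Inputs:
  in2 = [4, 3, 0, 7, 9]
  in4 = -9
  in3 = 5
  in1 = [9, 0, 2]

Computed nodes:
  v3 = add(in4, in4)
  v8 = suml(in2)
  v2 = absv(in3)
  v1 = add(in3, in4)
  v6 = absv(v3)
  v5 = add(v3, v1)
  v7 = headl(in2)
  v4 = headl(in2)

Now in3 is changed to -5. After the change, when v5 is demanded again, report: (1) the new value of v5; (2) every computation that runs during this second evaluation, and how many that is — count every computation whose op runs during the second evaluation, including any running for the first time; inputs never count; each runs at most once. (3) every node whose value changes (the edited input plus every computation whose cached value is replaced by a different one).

Demanding v5 again yields -32.
2 computations run: v1, v5.
The nodes whose values change: in3, v1, v5.

First demand of the output computes:
  v1 = add(5, -9) = -4
  v3 = add(-9, -9) = -18
  v5 = add(-18, -4) = -22

After the edit, cleaning proceeds:
  v1: a read changed (in3 5->-5) — executes, giving -14.
  v5: a read changed (v1 -4->-14) — executes, giving -32.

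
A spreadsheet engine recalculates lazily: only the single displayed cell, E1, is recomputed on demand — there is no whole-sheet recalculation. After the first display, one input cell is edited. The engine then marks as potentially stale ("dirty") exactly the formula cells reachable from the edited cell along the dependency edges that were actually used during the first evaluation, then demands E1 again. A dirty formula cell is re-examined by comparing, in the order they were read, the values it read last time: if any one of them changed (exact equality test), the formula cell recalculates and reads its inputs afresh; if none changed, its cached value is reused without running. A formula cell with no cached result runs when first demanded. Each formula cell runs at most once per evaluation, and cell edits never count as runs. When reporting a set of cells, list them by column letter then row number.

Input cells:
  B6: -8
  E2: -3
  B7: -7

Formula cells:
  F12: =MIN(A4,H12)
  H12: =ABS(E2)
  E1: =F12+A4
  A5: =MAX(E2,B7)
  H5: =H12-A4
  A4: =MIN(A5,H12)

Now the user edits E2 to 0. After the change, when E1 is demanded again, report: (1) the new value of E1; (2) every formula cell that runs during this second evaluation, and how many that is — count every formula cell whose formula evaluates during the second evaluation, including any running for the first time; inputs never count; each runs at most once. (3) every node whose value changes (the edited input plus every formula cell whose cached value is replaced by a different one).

New value of E1: 0.
Formula cells that run: A4, A5, E1, F12, H12 — 5 in total.
Values that change: A4, A5, E1, E2, F12, H12.

First evaluation (everything demanded from the output):
  A5 = MAX(-3, -7) = -3
  H12 = ABS(-3) = 3
  A4 = MIN(-3, 3) = -3
  F12 = MIN(-3, 3) = -3
  E1 = -3 + -3 = -6

Propagation after the edit:
  A5: runs — E2 -3->0; result 0.
  H12: runs — E2 -3->0; result 0.
  A4: runs — A5 -3->0; H12 3->0; result 0.
  F12: runs — A4 -3->0; H12 3->0; result 0.
  E1: runs — F12 -3->0; A4 -3->0; result 0.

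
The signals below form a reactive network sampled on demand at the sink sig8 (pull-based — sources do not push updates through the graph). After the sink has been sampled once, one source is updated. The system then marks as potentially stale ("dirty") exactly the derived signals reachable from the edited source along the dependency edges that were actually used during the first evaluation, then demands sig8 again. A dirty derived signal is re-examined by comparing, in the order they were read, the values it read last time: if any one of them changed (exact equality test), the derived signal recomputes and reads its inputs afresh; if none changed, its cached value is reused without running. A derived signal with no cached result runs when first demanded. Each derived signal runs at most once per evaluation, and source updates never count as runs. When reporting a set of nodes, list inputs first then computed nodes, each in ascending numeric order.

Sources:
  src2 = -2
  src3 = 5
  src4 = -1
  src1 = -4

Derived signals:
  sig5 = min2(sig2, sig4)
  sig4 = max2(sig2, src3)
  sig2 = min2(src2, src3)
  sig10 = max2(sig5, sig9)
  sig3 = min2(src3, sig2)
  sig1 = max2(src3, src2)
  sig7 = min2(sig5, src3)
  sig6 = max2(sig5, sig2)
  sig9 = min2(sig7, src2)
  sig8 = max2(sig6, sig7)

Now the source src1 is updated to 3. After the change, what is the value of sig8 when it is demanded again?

Initial pass — values computed on the first demand:
  sig2 = min2(-2, 5) = -2
  sig4 = max2(-2, 5) = 5
  sig5 = min2(-2, 5) = -2
  sig6 = max2(-2, -2) = -2
  sig7 = min2(-2, 5) = -2
  sig8 = max2(-2, -2) = -2

Second demand — change propagation:
  no demanded computation ever read src1, so the edit dirties nothing and nothing runs.

The important point: nothing the output needs ever reads src1, so the edit is invisible to it.

sig8 now evaluates to -2.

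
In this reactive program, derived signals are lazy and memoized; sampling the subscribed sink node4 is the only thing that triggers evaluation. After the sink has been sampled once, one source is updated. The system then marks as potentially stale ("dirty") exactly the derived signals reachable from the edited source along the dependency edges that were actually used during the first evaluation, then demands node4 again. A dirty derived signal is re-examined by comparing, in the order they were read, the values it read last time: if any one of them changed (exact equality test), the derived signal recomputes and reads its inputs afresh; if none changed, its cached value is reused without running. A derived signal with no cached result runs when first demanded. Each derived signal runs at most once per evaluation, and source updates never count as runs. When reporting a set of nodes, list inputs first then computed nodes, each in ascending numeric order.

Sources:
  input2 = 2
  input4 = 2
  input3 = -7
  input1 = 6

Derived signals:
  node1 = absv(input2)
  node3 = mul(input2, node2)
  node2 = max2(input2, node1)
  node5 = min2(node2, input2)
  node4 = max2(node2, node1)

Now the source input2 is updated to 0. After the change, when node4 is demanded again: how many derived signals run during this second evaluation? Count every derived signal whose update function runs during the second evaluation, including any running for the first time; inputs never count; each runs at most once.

First demand of the output computes:
  node1 = absv(2) = 2
  node2 = max2(2, 2) = 2
  node4 = max2(2, 2) = 2

After the edit, cleaning proceeds:
  node1: a read changed (input2 2->0) — executes, giving 0.
  node2: a read changed (input2 2->0; node1 2->0) — executes, giving 0.
  node4: a read changed (node2 2->0; node1 2->0) — executes, giving 0.

3 derived signals run: node1, node2, node4.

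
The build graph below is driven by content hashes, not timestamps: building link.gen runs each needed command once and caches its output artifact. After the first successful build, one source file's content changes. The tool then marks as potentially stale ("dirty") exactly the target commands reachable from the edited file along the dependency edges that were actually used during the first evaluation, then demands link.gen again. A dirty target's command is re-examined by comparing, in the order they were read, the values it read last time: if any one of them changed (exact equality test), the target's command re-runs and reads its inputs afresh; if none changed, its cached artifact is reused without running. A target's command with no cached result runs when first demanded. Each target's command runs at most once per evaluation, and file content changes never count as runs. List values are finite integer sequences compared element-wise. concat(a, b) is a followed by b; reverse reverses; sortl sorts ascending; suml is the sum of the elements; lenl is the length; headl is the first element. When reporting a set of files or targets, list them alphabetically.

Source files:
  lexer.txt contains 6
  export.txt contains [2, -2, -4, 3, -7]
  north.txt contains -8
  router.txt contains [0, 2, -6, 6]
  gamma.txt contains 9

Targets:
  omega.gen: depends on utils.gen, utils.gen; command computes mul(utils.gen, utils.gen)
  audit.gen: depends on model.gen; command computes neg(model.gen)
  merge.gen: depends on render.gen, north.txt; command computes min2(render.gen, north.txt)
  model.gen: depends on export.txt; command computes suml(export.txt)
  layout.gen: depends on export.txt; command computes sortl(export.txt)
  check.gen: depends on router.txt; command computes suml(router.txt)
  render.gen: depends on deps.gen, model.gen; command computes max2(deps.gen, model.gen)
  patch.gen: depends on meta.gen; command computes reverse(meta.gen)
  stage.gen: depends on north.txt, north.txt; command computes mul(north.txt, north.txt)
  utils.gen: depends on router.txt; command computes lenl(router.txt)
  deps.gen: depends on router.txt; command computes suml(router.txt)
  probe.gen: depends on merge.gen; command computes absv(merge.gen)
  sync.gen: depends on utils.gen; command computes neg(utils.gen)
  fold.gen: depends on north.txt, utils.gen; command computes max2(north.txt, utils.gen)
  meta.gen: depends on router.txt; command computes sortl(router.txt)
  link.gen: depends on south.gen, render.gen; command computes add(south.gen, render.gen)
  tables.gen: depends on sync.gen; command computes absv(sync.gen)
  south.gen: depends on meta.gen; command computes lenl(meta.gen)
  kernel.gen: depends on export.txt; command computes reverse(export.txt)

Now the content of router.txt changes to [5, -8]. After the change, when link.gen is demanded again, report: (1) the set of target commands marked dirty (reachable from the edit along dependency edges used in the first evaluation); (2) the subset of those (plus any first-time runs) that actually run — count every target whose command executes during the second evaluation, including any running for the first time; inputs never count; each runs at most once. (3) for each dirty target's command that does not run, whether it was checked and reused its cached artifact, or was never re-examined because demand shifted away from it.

Dirty set: deps.gen, link.gen, meta.gen, render.gen, south.gen.
Run set: deps.gen, link.gen, meta.gen, render.gen, south.gen (5 run).
All dirty target commands ended up running.

Initial pass — values computed on the first demand:
  deps.gen = suml([0, 2, -6, 6]) = 2
  meta.gen = sortl([0, 2, -6, 6]) = [-6, 0, 2, 6]
  model.gen = suml([2, -2, -4, 3, -7]) = -8
  render.gen = max2(2, -8) = 2
  south.gen = lenl([-6, 0, 2, 6]) = 4
  link.gen = add(4, 2) = 6

Second demand — change propagation:
  deps.gen: re-runs because router.txt [0, 2, -6, 6]->[5, -8]; new result -3.
  meta.gen: re-runs because router.txt [0, 2, -6, 6]->[5, -8]; new result [-8, 5].
  render.gen: re-runs because deps.gen 2->-3; new result -3.
  south.gen: re-runs because meta.gen [-6, 0, 2, 6]->[-8, 5]; new result 2.
  link.gen: re-runs because south.gen 4->2; render.gen 2->-3; new result -1.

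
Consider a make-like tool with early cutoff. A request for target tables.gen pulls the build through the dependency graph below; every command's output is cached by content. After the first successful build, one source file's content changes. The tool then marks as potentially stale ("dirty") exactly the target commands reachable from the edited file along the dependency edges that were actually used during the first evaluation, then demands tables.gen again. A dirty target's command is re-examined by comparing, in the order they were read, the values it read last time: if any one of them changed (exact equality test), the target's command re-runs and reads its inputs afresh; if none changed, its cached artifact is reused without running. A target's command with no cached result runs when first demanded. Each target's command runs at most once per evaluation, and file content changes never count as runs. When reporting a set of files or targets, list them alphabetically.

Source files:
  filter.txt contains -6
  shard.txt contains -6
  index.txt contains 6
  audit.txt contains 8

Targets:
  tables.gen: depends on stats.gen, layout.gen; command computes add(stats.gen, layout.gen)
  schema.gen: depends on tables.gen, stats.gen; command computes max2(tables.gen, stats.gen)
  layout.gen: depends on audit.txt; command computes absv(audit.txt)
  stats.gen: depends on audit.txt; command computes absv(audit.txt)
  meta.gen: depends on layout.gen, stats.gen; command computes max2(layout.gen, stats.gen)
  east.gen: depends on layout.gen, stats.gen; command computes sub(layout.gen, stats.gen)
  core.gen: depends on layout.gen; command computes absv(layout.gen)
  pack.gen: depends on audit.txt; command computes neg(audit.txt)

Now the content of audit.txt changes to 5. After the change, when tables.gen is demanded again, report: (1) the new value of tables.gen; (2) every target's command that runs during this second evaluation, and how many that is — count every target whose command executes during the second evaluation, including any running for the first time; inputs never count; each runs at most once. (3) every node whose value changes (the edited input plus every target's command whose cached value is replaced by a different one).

First demand of the output computes:
  layout.gen = absv(8) = 8
  stats.gen = absv(8) = 8
  tables.gen = add(8, 8) = 16

After the edit, cleaning proceeds:
  layout.gen: a read changed (audit.txt 8->5) — executes, giving 5.
  stats.gen: a read changed (audit.txt 8->5) — executes, giving 5.
  tables.gen: a read changed (stats.gen 8->5; layout.gen 8->5) — executes, giving 10.

Demanding tables.gen again yields 10.
3 target commands run: layout.gen, stats.gen, tables.gen.
The nodes whose values change: audit.txt, layout.gen, stats.gen, tables.gen.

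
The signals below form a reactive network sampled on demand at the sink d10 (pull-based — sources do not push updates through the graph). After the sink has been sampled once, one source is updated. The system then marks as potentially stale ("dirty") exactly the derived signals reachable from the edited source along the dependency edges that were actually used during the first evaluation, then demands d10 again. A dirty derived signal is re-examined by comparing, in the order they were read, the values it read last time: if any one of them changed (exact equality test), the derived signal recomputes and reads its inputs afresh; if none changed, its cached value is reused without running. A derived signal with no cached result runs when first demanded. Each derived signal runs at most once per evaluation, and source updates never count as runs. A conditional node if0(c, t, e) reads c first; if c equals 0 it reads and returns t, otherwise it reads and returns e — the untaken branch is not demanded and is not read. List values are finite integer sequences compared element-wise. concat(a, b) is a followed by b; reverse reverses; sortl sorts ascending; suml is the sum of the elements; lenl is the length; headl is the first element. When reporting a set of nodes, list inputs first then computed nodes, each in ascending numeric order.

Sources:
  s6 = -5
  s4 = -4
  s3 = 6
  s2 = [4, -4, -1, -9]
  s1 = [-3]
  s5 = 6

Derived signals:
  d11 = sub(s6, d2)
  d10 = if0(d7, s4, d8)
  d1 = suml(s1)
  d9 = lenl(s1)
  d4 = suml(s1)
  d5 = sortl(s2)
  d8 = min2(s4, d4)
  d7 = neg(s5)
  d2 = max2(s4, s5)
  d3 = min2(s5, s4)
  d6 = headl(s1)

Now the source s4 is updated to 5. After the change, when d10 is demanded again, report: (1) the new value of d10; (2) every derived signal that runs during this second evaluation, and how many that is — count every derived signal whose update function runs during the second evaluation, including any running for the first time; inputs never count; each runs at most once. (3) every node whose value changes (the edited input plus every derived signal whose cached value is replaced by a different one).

d10 now evaluates to -3.
Run set: d8, d10 (2 run).
Changed values: s4, d8, d10.

Initial pass — values computed on the first demand:
  d4 = suml([-3]) = -3
  d7 = neg(6) = -6
  d8 = min2(-4, -3) = -4
  d10 = if0(d7=-6 -> else branch d8) = -4

Second demand — change propagation:
  d8: re-runs because s4 -4->5; new result -3.
  d10: re-runs because d8 -4->-3; new result -3.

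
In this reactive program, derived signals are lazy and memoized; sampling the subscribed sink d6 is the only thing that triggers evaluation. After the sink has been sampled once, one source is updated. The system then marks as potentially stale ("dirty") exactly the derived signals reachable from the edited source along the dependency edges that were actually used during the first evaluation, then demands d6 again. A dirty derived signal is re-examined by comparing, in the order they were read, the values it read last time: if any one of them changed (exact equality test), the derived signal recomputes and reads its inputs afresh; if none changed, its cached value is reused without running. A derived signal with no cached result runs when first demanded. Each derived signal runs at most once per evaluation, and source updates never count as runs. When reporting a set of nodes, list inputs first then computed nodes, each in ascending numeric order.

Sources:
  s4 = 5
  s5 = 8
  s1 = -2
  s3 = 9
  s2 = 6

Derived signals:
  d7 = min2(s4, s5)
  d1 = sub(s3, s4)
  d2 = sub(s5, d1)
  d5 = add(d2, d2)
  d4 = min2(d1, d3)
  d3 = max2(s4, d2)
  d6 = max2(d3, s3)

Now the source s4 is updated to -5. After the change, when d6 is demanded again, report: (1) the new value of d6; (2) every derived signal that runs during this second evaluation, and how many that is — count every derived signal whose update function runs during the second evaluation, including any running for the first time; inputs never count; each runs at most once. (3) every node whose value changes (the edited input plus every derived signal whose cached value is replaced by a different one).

First demand of the output computes:
  d1 = sub(9, 5) = 4
  d2 = sub(8, 4) = 4
  d3 = max2(5, 4) = 5
  d6 = max2(5, 9) = 9

After the edit, cleaning proceeds:
  d1: a read changed (s4 5->-5) — executes, giving 14.
  d2: a read changed (d1 4->14) — executes, giving -6.
  d3: a read changed (s4 5->-5; d2 4->-6) — executes, giving -5.
  d6: a read changed (d3 5->-5) — executes, giving 9 — identical to its old value.

Demanding d6 again yields 9.
4 derived signals run: d1, d2, d3, d6.
The nodes whose values change: s4, d1, d2, d3.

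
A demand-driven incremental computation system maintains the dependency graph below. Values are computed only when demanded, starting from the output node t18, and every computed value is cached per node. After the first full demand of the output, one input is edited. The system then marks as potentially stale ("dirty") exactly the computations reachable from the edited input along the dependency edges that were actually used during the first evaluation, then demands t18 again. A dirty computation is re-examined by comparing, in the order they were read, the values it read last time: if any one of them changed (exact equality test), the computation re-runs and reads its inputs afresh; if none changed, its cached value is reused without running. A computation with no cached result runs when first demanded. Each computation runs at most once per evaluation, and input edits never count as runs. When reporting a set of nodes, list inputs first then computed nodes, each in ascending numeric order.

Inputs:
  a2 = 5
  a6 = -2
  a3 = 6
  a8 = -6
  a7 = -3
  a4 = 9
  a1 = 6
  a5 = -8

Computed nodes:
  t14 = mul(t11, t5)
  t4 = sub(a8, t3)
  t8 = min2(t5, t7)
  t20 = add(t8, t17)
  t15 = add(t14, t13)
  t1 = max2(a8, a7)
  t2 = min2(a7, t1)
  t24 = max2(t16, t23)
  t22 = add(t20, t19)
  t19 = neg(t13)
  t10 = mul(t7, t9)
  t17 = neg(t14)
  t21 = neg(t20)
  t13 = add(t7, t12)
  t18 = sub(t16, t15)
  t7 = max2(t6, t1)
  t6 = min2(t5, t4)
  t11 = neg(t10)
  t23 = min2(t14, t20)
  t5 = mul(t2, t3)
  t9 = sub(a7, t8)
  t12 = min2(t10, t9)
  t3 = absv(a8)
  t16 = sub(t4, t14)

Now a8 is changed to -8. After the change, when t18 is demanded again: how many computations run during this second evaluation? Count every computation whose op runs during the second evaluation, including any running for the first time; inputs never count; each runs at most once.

Computations that run: t1, t3, t4, t5, t6, t7, t8, t9, t10, t11, t12, t13, t14, t15, t16, t18 — 16 in total.
Key observation: the cutoff stops propagation at t2 — its inputs' values are unchanged, so it reuses its cache.

First evaluation (everything demanded from the output):
  t1 = max2(-6, -3) = -3
  t2 = min2(-3, -3) = -3
  t3 = absv(-6) = 6
  t4 = sub(-6, 6) = -12
  t5 = mul(-3, 6) = -18
  t6 = min2(-18, -12) = -18
  t7 = max2(-18, -3) = -3
  t8 = min2(-18, -3) = -18
  t9 = sub(-3, -18) = 15
  t10 = mul(-3, 15) = -45
  t11 = neg(-45) = 45
  t12 = min2(-45, 15) = -45
  t13 = add(-3, -45) = -48
  t14 = mul(45, -18) = -810
  t15 = add(-810, -48) = -858
  t16 = sub(-12, -810) = 798
  t18 = sub(798, -858) = 1656

Propagation after the edit:
  t1: runs — a8 -6->-8; result -3 (same value as before).
  t2: checked — values it read are unchanged (a7 unchanged, t1 unchanged); reused cached -3 without running.
  t3: runs — a8 -6->-8; result 8.
  t4: runs — a8 -6->-8; t3 6->8; result -16.
  t5: runs — t3 6->8; result -24.
  t6: runs — t5 -18->-24; t4 -12->-16; result -24.
  t7: runs — t6 -18->-24; result -3 (same value as before).
  t8: runs — t5 -18->-24; result -24.
  t9: runs — t8 -18->-24; result 21.
  t10: runs — t9 15->21; result -63.
  t11: runs — t10 -45->-63; result 63.
  t12: runs — t10 -45->-63; t9 15->21; result -63.
  t13: runs — t12 -45->-63; result -66.
  t14: runs — t11 45->63; t5 -18->-24; result -1512.
  t15: runs — t14 -810->-1512; t13 -48->-66; result -1578.
  t16: runs — t4 -12->-16; t14 -810->-1512; result 1496.
  t18: runs — t16 798->1496; t15 -858->-1578; result 3074.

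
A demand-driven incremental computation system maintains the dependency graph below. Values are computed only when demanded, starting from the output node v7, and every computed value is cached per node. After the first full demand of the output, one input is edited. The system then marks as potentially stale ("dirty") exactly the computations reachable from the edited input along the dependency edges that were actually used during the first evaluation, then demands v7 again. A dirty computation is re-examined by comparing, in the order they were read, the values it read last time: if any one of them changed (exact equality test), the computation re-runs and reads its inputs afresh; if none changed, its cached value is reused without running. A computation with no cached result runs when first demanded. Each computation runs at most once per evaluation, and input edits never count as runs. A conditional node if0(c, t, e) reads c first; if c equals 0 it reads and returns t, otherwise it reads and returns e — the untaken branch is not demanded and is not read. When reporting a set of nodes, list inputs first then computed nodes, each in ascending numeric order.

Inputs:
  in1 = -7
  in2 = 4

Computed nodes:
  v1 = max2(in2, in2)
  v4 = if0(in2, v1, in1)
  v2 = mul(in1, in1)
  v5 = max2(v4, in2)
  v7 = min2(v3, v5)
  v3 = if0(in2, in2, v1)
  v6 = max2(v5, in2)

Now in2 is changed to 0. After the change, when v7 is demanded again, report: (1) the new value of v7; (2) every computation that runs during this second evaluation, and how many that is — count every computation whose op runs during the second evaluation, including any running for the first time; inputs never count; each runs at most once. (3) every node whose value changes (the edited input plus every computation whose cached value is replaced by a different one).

First evaluation (everything demanded from the output):
  v1 = max2(4, 4) = 4
  v3 = if0(in2=4 -> else branch v1) = 4
  v4 = if0(in2=4 -> else branch in1) = -7
  v5 = max2(-7, 4) = 4
  v7 = min2(4, 4) = 4

Propagation after the edit:
  v1: runs — in2 4->0; in2 4->0; result 0.
  v3: runs — in2 4->0; v1 4->0; result 0.
  v4: runs — in2 4->0; result 0.
  v5: runs — v4 -7->0; in2 4->0; result 0.
  v7: runs — v3 4->0; v5 4->0; result 0.

New value of v7: 0.
Computations that run: v1, v3, v4, v5, v7 — 5 in total.
Values that change: in2, v1, v3, v4, v5, v7.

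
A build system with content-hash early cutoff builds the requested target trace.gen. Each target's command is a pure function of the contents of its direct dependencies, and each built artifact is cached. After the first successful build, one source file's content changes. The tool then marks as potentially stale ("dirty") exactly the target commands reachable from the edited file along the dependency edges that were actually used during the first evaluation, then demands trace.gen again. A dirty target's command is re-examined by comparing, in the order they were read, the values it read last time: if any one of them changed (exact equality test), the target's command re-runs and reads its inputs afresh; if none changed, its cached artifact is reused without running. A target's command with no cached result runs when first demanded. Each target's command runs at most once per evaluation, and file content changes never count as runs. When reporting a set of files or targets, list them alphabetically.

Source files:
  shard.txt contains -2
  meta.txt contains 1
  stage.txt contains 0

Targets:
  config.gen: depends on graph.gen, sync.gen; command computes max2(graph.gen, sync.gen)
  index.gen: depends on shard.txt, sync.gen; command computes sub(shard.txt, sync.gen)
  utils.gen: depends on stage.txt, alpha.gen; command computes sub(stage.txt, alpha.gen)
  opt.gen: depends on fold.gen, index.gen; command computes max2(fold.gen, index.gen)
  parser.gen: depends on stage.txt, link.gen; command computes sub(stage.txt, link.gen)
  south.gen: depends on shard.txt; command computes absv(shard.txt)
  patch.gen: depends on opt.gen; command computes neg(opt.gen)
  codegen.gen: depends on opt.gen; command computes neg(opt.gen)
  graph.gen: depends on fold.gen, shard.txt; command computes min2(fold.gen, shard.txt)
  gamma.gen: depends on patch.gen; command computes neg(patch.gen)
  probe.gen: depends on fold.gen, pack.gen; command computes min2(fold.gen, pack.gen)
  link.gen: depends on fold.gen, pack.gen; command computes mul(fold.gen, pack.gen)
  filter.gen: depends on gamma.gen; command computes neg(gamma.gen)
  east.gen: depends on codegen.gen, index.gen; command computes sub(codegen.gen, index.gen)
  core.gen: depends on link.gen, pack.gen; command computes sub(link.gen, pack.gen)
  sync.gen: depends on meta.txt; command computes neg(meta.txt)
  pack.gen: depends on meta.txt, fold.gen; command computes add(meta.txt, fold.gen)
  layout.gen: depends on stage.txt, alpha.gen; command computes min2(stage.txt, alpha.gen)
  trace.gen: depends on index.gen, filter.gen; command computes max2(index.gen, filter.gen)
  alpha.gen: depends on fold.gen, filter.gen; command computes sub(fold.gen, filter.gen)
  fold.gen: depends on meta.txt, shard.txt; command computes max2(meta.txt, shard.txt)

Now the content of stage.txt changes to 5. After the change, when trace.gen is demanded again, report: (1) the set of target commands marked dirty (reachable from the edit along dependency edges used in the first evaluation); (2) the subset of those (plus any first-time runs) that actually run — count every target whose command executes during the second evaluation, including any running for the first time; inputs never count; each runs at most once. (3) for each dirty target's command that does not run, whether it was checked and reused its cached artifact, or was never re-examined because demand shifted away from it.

Marked dirty: none.
Target commands that run: none — 0 in total.
Every dirty target's command ran.
Key observation: stage.txt is never demanded by the output, so the edit triggers no recomputation at all.

First evaluation (everything demanded from the output):
  fold.gen = max2(1, -2) = 1
  sync.gen = neg(1) = -1
  index.gen = sub(-2, -1) = -1
  opt.gen = max2(1, -1) = 1
  patch.gen = neg(1) = -1
  gamma.gen = neg(-1) = 1
  filter.gen = neg(1) = -1
  trace.gen = max2(-1, -1) = -1

Propagation after the edit:
  stage.txt feeds no computation that the output demands — nothing is marked dirty and nothing runs.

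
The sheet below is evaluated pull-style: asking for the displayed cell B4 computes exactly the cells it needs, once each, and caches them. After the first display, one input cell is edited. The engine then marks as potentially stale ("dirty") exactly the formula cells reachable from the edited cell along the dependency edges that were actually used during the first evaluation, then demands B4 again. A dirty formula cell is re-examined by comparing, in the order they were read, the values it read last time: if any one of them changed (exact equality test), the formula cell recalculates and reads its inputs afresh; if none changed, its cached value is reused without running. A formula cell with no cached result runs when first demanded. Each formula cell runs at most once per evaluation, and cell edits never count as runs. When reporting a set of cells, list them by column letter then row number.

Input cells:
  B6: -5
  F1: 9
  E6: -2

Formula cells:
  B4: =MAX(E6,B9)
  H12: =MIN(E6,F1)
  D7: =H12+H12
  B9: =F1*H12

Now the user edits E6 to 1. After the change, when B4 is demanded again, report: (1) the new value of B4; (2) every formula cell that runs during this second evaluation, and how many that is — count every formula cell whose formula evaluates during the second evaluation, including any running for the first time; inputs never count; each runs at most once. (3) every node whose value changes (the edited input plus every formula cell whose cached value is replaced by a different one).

Demanding B4 again yields 9.
3 formula cells run: B4, B9, H12.
The nodes whose values change: B4, B9, E6, H12.

First demand of the output computes:
  H12 = MIN(-2, 9) = -2
  B9 = 9 * -2 = -18
  B4 = MAX(-2, -18) = -2

After the edit, cleaning proceeds:
  H12: a read changed (E6 -2->1) — executes, giving 1.
  B9: a read changed (H12 -2->1) — executes, giving 9.
  B4: a read changed (E6 -2->1; B9 -18->9) — executes, giving 9.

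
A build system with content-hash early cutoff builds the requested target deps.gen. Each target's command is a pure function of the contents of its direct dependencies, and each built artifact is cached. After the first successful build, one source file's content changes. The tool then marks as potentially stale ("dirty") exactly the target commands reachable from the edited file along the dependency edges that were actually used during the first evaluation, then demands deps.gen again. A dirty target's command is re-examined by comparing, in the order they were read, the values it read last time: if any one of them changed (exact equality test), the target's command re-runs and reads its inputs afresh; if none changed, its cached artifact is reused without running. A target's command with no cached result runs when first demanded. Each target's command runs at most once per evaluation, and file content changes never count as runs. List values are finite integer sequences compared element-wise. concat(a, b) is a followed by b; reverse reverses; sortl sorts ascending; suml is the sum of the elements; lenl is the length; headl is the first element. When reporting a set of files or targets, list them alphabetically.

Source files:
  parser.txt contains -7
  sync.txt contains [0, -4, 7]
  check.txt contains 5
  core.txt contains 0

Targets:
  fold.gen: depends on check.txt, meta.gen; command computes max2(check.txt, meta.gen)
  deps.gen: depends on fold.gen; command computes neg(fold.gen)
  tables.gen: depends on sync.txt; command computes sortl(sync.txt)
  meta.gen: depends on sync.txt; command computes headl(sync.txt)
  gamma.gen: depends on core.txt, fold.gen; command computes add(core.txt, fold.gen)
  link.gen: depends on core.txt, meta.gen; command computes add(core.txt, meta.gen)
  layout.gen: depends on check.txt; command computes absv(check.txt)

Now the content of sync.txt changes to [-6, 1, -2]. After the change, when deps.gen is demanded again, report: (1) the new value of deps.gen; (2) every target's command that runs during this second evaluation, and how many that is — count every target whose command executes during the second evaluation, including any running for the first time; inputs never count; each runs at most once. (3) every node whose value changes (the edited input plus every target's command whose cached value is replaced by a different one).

New value of deps.gen: -5.
Target commands that run: fold.gen, meta.gen — 2 in total.
Values that change: meta.gen, sync.txt.
Key observation: the change is absorbed at fold.gen — it re-runs but produces the same value, and the output's value is unchanged.

First evaluation (everything demanded from the output):
  meta.gen = headl([0, -4, 7]) = 0
  fold.gen = max2(5, 0) = 5
  deps.gen = neg(5) = -5

Propagation after the edit:
  meta.gen: runs — sync.txt [0, -4, 7]->[-6, 1, -2]; result -6.
  fold.gen: runs — meta.gen 0->-6; result 5 (same value as before).
  deps.gen: checked — values it read are unchanged (fold.gen unchanged); reused cached -5 without running.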